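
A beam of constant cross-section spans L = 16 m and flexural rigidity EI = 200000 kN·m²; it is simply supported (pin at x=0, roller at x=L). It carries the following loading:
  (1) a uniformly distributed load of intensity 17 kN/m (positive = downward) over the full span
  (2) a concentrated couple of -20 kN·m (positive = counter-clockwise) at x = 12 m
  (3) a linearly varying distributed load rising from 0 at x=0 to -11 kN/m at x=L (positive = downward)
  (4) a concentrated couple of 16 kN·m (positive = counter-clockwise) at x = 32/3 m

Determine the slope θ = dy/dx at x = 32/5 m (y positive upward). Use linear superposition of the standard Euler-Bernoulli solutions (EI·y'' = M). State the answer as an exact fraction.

θ(32/5) = -1478317/562500000 rad

Load 1 — uniform load w=17 kN/m over full span:
  θ_1 = -w(L³-6Lx²+4x³)/(24EI) = -17·(16³-6·16·(32/5)²+4·(32/5)³)/(24·200000) = -5032/1171875 rad
Load 2 — applied couple M₀=-20 kN·m at a=12 m (b=L-a=4):
  θ_2 = (M₀x²/(2L)+C₁)/EI  [x≤a] with C₁=M₀(3b²-L²)/(6L)=130/3 = ((-20)·(32/5)²/(2·16)+(130/3))/200000 = 133/1500000 rad
Load 3 — triangular load w₀=-11 kN/m (0→w₀ over full span):
  θ_3 = -w₀(7L⁴-30L²x²+15x⁴)/(360LEI) = -(-11)·(7·16⁴-30·16²·(32/5)²+15·(32/5)⁴)/(360·16·200000) = 28424/17578125 rad
Load 4 — applied couple M₀=16 kN·m at a=32/3 m (b=L-a=16/3):
  θ_4 = (M₀x²/(2L)+C₁)/EI  [x≤a] with C₁=M₀(3b²-L²)/(6L)=-256/9 = (16·(32/5)²/(2·16)+(-256/9))/200000 = -28/703125 rad
Superposition: θ = Σ θ_i = -1478317/562500000 rad ≈ -0.002628 rad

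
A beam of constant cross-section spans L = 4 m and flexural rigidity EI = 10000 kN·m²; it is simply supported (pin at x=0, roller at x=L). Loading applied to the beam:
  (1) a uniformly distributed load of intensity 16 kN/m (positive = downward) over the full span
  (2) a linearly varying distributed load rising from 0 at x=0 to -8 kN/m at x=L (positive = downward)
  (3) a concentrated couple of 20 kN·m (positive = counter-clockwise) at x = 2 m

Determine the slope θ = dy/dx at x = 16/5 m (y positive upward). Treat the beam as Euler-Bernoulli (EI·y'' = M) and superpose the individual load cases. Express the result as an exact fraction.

θ(16/5) = 65941/28125000 rad

Load 1 — uniform load w=16 kN/m over full span:
  θ_1 = -w(L³-6Lx²+4x³)/(24EI) = -16·(4³-6·4·(16/5)²+4·(16/5)³)/(24·10000) = 264/78125 rad
Load 2 — triangular load w₀=-8 kN/m (0→w₀ over full span):
  θ_2 = -w₀(7L⁴-30L²x²+15x⁴)/(360LEI) = -(-8)·(7·4⁴-30·4²·(16/5)²+15·(16/5)⁴)/(360·4·10000) = -3028/3515625 rad
Load 3 — applied couple M₀=20 kN·m at a=2 m (b=L-a=2):
  θ_3 = (M₀x²/(2L)-M₀(x-a)+C₁)/EI  [x>a] with C₁=M₀(3b²-L²)/(6L)=-10/3 = (20·(16/5)²/(2·4)-20·((16/5)-2)+(-10/3))/10000 = -13/75000 rad
Superposition: θ = Σ θ_i = 65941/28125000 rad ≈ 0.002345 rad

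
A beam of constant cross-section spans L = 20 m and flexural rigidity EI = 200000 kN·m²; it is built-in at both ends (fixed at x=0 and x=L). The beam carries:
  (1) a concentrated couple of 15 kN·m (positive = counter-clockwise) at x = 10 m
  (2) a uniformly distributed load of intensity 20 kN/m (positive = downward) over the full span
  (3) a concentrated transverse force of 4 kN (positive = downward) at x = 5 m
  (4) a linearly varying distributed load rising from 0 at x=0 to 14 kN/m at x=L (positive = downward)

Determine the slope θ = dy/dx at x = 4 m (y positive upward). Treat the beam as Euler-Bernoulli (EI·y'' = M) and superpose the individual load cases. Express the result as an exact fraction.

Load 1 — applied couple M₀=15 kN·m at a=10 m (b=L-a=10):
  θ_1 = (R_Ax²/2 - M_Ax)/EI  [x≤a] with R_A=9/8, M_A=15/4 = ((9/8)·4²/2 - (15/4)·4)/200000 = -3/100000 rad
Load 2 — uniform load w=20 kN/m over full span:
  θ_2 = -wx(L-x)(L-2x)/(12EI) = -20·4·(20-4)·(20-2·4)/(12·200000) = -4/625 rad
Load 3 — point force P=4 kN at a=5 m (b=L-a=15):
  θ_3 = -Pb²x(2aL-(3a+b)x)/(2L³EI)  [x≤a] = -4·15²·4·(2·5·20-(3·5+15)·4)/(2·20³·200000) = -9/100000 rad
Load 4 — triangular load w₀=14 kN/m (0→w₀ over full span):
  θ_4 = -w₀(2x(L-x)(L-2x)(x+2L)+x²(L-x)²)/(120LEI) = -14·(2·4·(20-4)·(20-2·4)·(4+2·20)+4²·(20-4)²)/(120·20·200000) = -98/46875 rad
Superposition: θ = Σ θ_i = -3229/375000 rad ≈ -0.008611 rad

θ(4) = -3229/375000 rad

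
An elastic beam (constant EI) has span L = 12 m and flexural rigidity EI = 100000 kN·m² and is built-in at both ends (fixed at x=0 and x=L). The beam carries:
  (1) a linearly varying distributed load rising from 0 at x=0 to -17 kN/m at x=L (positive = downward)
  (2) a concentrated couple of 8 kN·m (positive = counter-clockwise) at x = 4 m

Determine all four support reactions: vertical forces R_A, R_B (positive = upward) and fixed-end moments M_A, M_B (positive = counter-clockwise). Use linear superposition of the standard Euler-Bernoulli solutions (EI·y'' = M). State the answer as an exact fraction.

R_A = -1337/45 kN, M_A = -408/5 kN·m, R_B = -3253/45 kN, M_B = 1876/15 kN·m

Load 1 — triangular load w₀=-17 kN/m (0→w₀ over full span):
  R_A = 3w₀L/20 = 3·(-17)·12/20 = -153/5 kN
  M_A = w₀L²/30 = (-17)·12²/30 = -408/5 kN·m
  R_B = 7w₀L/20 = 7·(-17)·12/20 = -357/5 kN
  M_B = -w₀L²/20 = -(-17)·12²/20 = 612/5 kN·m
Load 2 — applied couple M₀=8 kN·m at a=4 m (b=L-a=8):
  R_A = 6M₀ab/L³ = 6·8·4·8/12³ = 8/9 kN
  M_A = M₀b(2a-b)/L² = 8·8·(2·4-8)/12² = 0 kN·m
  R_B = -6M₀ab/L³ = -6·8·4·8/12³ = -8/9 kN
  M_B = M₀a(2b-a)/L² = 8·4·(2·8-4)/12² = 8/3 kN·m
Superposition: R_A = -1337/45 kN, M_A = -408/5 kN·m, R_B = -3253/45 kN, M_B = 1876/15 kN·m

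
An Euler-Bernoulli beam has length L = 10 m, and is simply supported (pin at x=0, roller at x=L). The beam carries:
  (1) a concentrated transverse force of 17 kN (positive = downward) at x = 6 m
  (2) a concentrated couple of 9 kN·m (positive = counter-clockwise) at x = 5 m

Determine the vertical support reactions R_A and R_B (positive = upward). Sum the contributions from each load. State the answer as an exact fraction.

R_A = 77/10 kN, R_B = 93/10 kN

Load 1 — point force P=17 kN at a=6 m (b=L-a=4):
  R_A = Pb/L = 17·4/10 = 34/5 kN
  R_B = Pa/L = 17·6/10 = 51/5 kN
Load 2 — applied couple M₀=9 kN·m at a=5 m (b=L-a=5):
  R_A = M₀/L = 9/10 kN
  R_B = -M₀/L = -9/10 kN
Superposition: R_A = 77/10 kN, R_B = 93/10 kN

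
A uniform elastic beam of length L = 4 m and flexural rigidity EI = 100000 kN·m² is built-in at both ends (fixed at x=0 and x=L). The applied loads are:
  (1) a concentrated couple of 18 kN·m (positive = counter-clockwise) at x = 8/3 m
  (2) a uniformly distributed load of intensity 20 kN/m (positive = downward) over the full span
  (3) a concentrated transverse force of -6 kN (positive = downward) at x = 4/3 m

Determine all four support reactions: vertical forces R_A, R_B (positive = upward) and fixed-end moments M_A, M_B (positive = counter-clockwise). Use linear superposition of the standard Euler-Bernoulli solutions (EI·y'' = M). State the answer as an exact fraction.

Load 1 — applied couple M₀=18 kN·m at a=8/3 m (b=L-a=4/3):
  R_A = 6M₀ab/L³ = 6·18·(8/3)·(4/3)/4³ = 6 kN
  M_A = M₀b(2a-b)/L² = 18·(4/3)·(2·(8/3)-(4/3))/4² = 6 kN·m
  R_B = -6M₀ab/L³ = -6·18·(8/3)·(4/3)/4³ = -6 kN
  M_B = M₀a(2b-a)/L² = 18·(8/3)·(2·(4/3)-(8/3))/4² = 0 kN·m
Load 2 — uniform load w=20 kN/m over full span:
  R_A = wL/2 = 20·4/2 = 40 kN
  M_A = wL²/12 = 20·4²/12 = 80/3 kN·m
  R_B = wL/2 = 20·4/2 = 40 kN
  M_B = -wL²/12 = -20·4²/12 = -80/3 kN·m
Load 3 — point force P=-6 kN at a=4/3 m (b=L-a=8/3):
  R_A = Pb²(3a+b)/L³ = (-6)·(8/3)²·(3·(4/3)+(8/3))/4³ = -40/9 kN
  M_A = Pab²/L² = (-6)·(4/3)·(8/3)²/4² = -32/9 kN·m
  R_B = Pa²(a+3b)/L³ = (-6)·(4/3)²·((4/3)+3·(8/3))/4³ = -14/9 kN
  M_B = -Pa²b/L² = -(-6)·(4/3)²·(8/3)/4² = 16/9 kN·m
Superposition: R_A = 374/9 kN, M_A = 262/9 kN·m, R_B = 292/9 kN, M_B = -224/9 kN·m

R_A = 374/9 kN, M_A = 262/9 kN·m, R_B = 292/9 kN, M_B = -224/9 kN·m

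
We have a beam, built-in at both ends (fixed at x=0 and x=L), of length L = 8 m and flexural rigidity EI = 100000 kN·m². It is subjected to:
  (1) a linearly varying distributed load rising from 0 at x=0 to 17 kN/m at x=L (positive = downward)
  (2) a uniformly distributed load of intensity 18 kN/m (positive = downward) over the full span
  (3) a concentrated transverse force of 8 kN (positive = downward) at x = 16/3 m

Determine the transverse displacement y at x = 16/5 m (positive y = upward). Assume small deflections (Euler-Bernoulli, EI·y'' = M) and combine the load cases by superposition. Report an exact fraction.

Load 1 — triangular load w₀=17 kN/m (0→w₀ over full span):
  y_1 = -w₀x²(L-x)²(x+2L)/(120LEI) = -17·(16/5)²·(8-(16/5))²·((16/5)+2·8)/(120·8·100000) = -39168/48828125 m
Load 2 — uniform load w=18 kN/m over full span:
  y_2 = -wx²(L-x)²/(24EI) = -18·(16/5)²·(8-(16/5))²/(24·100000) = -3456/1953125 m
Load 3 — point force P=8 kN at a=16/3 m (b=L-a=8/3):
  y_3 = -Pb²x²(3aL-(3a+b)x)/(6L³EI)  [x≤a] = -8·(8/3)²·(16/5)²·(3·(16/3)·8-(3·(16/3)+(8/3))·(16/5))/(6·8³·100000) = -4096/31640625 m
Superposition: y = Σ y_i = -10683008/3955078125 m ≈ -0.002701 m

y(16/5) = -10683008/3955078125 m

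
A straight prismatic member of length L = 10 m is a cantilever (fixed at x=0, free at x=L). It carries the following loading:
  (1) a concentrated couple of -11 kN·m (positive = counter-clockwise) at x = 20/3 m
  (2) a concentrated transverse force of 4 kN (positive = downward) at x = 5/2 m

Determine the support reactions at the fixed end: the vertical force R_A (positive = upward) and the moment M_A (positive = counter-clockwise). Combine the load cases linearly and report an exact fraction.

Load 1 — applied couple M₀=-11 kN·m at a=20/3 m (b=L-a=10/3):
  R_A = 0 kN
  M_A = -M₀ = -(-11) = 11 kN·m
Load 2 — point force P=4 kN at a=5/2 m (b=L-a=15/2):
  R_A = P = 4 kN
  M_A = Pa = 4·(5/2) = 10 kN·m
Superposition: R_A = 4 kN, M_A = 21 kN·m

R_A = 4 kN, M_A = 21 kN·m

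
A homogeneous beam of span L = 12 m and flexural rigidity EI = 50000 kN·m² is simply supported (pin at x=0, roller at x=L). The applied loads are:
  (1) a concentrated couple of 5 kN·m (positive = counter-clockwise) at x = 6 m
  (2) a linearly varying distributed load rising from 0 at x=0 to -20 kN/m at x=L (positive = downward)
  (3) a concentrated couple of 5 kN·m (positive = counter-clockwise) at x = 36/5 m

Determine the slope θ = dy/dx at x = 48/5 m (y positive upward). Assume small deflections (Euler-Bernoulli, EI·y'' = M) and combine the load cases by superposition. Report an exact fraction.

Load 1 — applied couple M₀=5 kN·m at a=6 m (b=L-a=6):
  θ_1 = (M₀x²/(2L)-M₀(x-a)+C₁)/EI  [x>a] with C₁=M₀(3b²-L²)/(6L)=-5/2 = (5·(48/5)²/(2·12)-5·((48/5)-6)+(-5/2))/50000 = -13/500000 rad
Load 2 — triangular load w₀=-20 kN/m (0→w₀ over full span):
  θ_2 = -w₀(7L⁴-30L²x²+15x⁴)/(360LEI) = -(-20)·(7·12⁴-30·12²·(48/5)²+15·(48/5)⁴)/(360·12·50000) = -4542/390625 rad
Load 3 — applied couple M₀=5 kN·m at a=36/5 m (b=L-a=24/5):
  θ_3 = (M₀x²/(2L)-M₀(x-a)+C₁)/EI  [x>a] with C₁=M₀(3b²-L²)/(6L)=-26/5 = (5·(48/5)²/(2·12)-5·((48/5)-(36/5))+(-26/5))/50000 = 1/25000 rad
Superposition: θ = Σ θ_i = -145169/12500000 rad ≈ -0.011614 rad

θ(48/5) = -145169/12500000 rad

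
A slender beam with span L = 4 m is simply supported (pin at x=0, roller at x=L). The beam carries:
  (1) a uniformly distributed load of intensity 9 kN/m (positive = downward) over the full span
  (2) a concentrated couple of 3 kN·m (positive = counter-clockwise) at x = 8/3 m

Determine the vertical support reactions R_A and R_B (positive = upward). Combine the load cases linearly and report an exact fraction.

R_A = 75/4 kN, R_B = 69/4 kN

Load 1 — uniform load w=9 kN/m over full span:
  R_A = wL/2 = 9·4/2 = 18 kN
  R_B = wL/2 = 9·4/2 = 18 kN
Load 2 — applied couple M₀=3 kN·m at a=8/3 m (b=L-a=4/3):
  R_A = M₀/L = 3/4 kN
  R_B = -M₀/L = -3/4 kN
Superposition: R_A = 75/4 kN, R_B = 69/4 kN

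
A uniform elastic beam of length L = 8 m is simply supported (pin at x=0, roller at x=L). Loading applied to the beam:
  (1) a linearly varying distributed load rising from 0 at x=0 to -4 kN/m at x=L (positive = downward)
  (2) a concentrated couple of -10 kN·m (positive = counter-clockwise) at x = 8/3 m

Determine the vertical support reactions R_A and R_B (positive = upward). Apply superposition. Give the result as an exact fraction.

R_A = -79/12 kN, R_B = -113/12 kN

Load 1 — triangular load w₀=-4 kN/m (0→w₀ over full span):
  R_A = w₀L/6 = (-4)·8/6 = -16/3 kN
  R_B = w₀L/3 = (-4)·8/3 = -32/3 kN
Load 2 — applied couple M₀=-10 kN·m at a=8/3 m (b=L-a=16/3):
  R_A = M₀/L = (-10)/8 = -5/4 kN
  R_B = -M₀/L = -(-10)/8 = 5/4 kN
Superposition: R_A = -79/12 kN, R_B = -113/12 kN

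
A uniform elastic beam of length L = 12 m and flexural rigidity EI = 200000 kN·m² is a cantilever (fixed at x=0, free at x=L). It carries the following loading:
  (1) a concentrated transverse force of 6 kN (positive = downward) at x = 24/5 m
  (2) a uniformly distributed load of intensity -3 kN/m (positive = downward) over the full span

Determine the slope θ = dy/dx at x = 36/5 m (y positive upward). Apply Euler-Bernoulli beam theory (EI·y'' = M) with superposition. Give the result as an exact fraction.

θ(36/5) = 2889/781250 rad

Load 1 — point force P=6 kN at a=24/5 m (b=L-a=36/5):
  θ_1 = -Pa²/(2EI)  [x>a] = -6·(24/5)²/(2·200000) = -27/78125 rad
Load 2 — uniform load w=-3 kN/m over full span:
  θ_2 = -wx(x²-3Lx+3L²)/(6EI) = -(-3)·(36/5)·((36/5)²-3·12·(36/5)+3·12²)/(6·200000) = 3159/781250 rad
Superposition: θ = Σ θ_i = 2889/781250 rad ≈ 0.003698 rad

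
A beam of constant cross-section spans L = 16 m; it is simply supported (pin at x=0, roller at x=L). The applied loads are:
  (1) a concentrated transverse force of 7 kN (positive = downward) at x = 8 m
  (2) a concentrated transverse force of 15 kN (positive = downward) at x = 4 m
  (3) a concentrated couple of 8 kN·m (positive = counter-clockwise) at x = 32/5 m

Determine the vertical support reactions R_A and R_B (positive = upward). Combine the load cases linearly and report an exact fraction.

Load 1 — point force P=7 kN at a=8 m (b=L-a=8):
  R_A = Pb/L = 7·8/16 = 7/2 kN
  R_B = Pa/L = 7·8/16 = 7/2 kN
Load 2 — point force P=15 kN at a=4 m (b=L-a=12):
  R_A = Pb/L = 15·12/16 = 45/4 kN
  R_B = Pa/L = 15·4/16 = 15/4 kN
Load 3 — applied couple M₀=8 kN·m at a=32/5 m (b=L-a=48/5):
  R_A = M₀/L = 8/16 = 1/2 kN
  R_B = -M₀/L = -8/16 = -1/2 kN
Superposition: R_A = 61/4 kN, R_B = 27/4 kN

R_A = 61/4 kN, R_B = 27/4 kN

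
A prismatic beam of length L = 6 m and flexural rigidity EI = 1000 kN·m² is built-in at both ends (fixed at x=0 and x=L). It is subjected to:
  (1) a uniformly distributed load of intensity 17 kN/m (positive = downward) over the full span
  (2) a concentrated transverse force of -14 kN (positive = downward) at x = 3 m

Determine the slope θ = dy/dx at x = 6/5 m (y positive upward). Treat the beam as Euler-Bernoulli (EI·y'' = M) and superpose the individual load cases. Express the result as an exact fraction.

θ(6/5) = -2727/125000 rad

Load 1 — uniform load w=17 kN/m over full span:
  θ_1 = -wx(L-x)(L-2x)/(12EI) = -17·(6/5)·(6-(6/5))·(6-2·(6/5))/(12·1000) = -459/15625 rad
Load 2 — point force P=-14 kN at a=3 m (b=L-a=3):
  θ_2 = -Pb²x(2aL-(3a+b)x)/(2L³EI)  [x≤a] = -(-14)·3²·(6/5)·(2·3·6-(3·3+3)·(6/5))/(2·6³·1000) = 189/25000 rad
Superposition: θ = Σ θ_i = -2727/125000 rad ≈ -0.021816 rad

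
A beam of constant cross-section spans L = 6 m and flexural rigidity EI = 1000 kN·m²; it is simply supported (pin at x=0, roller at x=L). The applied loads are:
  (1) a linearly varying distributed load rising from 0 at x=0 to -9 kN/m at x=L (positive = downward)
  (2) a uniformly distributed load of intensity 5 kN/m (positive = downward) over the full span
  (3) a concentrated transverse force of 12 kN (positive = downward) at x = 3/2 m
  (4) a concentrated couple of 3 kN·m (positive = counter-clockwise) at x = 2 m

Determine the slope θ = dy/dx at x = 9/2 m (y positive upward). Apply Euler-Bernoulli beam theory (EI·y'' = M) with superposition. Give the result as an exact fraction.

Load 1 — triangular load w₀=-9 kN/m (0→w₀ over full span):
  θ_1 = -w₀(7L⁴-30L²x²+15x⁴)/(360LEI) = -(-9)·(7·6⁴-30·6²·(9/2)²+15·(9/2)⁴)/(360·6·1000) = -35451/1280000 rad
Load 2 — uniform load w=5 kN/m over full span:
  θ_2 = -w(L³-6Lx²+4x³)/(24EI) = -5·(6³-6·6·(9/2)²+4·(9/2)³)/(24·1000) = 99/3200 rad
Load 3 — point force P=12 kN at a=3/2 m (b=L-a=9/2):
  θ_3 = -Pa(2L²-6Lx+3x²+a²)/(6LEI)  [x>a] = -12·(3/2)·(2·6²-6·6·(9/2)+3·(9/2)²+(3/2)²)/(6·6·1000) = 27/2000 rad
Load 4 — applied couple M₀=3 kN·m at a=2 m (b=L-a=4):
  θ_4 = (M₀x²/(2L)-M₀(x-a)+C₁)/EI  [x>a] with C₁=M₀(3b²-L²)/(6L)=1 = (3·(9/2)²/(2·6)-3·((9/2)-2)+1)/1000 = -23/16000 rad
Superposition: θ = Σ θ_i = 19589/1280000 rad ≈ 0.015304 rad

θ(9/2) = 19589/1280000 rad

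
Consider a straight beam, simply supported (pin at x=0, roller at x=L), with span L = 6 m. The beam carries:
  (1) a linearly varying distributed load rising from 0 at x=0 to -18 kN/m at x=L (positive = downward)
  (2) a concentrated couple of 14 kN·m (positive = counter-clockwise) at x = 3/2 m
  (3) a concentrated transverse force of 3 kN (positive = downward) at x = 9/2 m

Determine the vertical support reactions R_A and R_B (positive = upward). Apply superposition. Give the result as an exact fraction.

Load 1 — triangular load w₀=-18 kN/m (0→w₀ over full span):
  R_A = w₀L/6 = (-18)·6/6 = -18 kN
  R_B = w₀L/3 = (-18)·6/3 = -36 kN
Load 2 — applied couple M₀=14 kN·m at a=3/2 m (b=L-a=9/2):
  R_A = M₀/L = 14/6 = 7/3 kN
  R_B = -M₀/L = -14/6 = -7/3 kN
Load 3 — point force P=3 kN at a=9/2 m (b=L-a=3/2):
  R_A = Pb/L = 3·(3/2)/6 = 3/4 kN
  R_B = Pa/L = 3·(9/2)/6 = 9/4 kN
Superposition: R_A = -179/12 kN, R_B = -433/12 kN

R_A = -179/12 kN, R_B = -433/12 kN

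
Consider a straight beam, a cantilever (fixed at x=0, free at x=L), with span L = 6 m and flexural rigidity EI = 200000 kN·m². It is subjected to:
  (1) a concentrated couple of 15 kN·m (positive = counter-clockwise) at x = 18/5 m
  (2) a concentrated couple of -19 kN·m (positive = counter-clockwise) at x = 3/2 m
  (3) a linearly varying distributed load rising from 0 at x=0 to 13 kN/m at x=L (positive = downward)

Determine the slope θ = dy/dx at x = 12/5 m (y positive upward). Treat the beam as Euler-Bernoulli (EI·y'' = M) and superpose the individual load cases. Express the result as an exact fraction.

Load 1 — applied couple M₀=15 kN·m at a=18/5 m (b=L-a=12/5):
  θ_1 = M₀x/EI  [x≤a] = 15·(12/5)/200000 = 9/50000 rad
Load 2 — applied couple M₀=-19 kN·m at a=3/2 m (b=L-a=9/2):
  θ_2 = M₀a/EI  [x>a] = (-19)·(3/2)/200000 = -57/400000 rad
Load 3 — triangular load w₀=13 kN/m (0→w₀ over full span):
  θ_3 = (w₀Lx²/4-w₀L²x/3-w₀x⁴/(24L))/EI = (13·6·(12/5)²/4-13·6²·(12/5)/3-13·(12/5)⁴/(24·6))/200000 = -20709/15625000 rad
Superposition: θ = Σ θ_i = -321969/250000000 rad ≈ -0.001288 rad

θ(12/5) = -321969/250000000 rad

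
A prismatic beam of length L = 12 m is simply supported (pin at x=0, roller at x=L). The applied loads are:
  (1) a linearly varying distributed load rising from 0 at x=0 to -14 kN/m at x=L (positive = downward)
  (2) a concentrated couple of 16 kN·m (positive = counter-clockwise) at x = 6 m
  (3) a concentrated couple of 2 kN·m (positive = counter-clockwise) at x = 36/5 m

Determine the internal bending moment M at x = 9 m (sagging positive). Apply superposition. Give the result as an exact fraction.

M(9) = -459/4 kN·m

Load 1 — triangular load w₀=-14 kN/m (0→w₀ over full span):
  M_1 = w₀Lx/6 - w₀x³/(6L) = (-14)·12·9/6 - (-14)·9³/(6·12) = -441/4 kN·m
Load 2 — applied couple M₀=16 kN·m at a=6 m (b=L-a=6):
  M_2 = M₀x/L - M₀  [x>a] = 16·9/12 - 16 = -4 kN·m
Load 3 — applied couple M₀=2 kN·m at a=36/5 m (b=L-a=24/5):
  M_3 = M₀x/L - M₀  [x>a] = 2·9/12 - 2 = -1/2 kN·m
Superposition: M = Σ M_i = -459/4 kN·m ≈ -114.750000 kN·m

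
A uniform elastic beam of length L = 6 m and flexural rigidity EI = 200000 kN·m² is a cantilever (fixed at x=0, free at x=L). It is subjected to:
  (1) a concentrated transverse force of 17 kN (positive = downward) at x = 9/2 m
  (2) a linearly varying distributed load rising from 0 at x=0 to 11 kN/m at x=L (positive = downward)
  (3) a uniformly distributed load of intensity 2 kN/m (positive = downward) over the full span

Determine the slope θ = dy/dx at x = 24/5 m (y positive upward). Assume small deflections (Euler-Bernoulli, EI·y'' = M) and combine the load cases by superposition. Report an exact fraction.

θ(24/5) = -2687697/1000000000 rad

Load 1 — point force P=17 kN at a=9/2 m (b=L-a=3/2):
  θ_1 = -Pa²/(2EI)  [x>a] = -17·(9/2)²/(2·200000) = -1377/1600000 rad
Load 2 — triangular load w₀=11 kN/m (0→w₀ over full span):
  θ_2 = (w₀Lx²/4-w₀L²x/3-w₀x⁴/(24L))/EI = (11·6·(24/5)²/4-11·6²·(24/5)/3-11·(24/5)⁴/(24·6))/200000 = -2871/1953125 rad
Load 3 — uniform load w=2 kN/m over full span:
  θ_3 = -wx(x²-3Lx+3L²)/(6EI) = -2·(24/5)·((24/5)²-3·6·(24/5)+3·6²)/(6·200000) = -279/781250 rad
Superposition: θ = Σ θ_i = -2687697/1000000000 rad ≈ -0.002688 rad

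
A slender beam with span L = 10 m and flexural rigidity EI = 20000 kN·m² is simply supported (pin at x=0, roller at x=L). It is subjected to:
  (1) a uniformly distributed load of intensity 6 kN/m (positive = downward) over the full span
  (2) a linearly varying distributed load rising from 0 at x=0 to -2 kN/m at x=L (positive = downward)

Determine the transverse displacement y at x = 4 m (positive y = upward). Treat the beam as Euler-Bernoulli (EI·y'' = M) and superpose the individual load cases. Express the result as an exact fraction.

y(4) = -2917/93750 m

Load 1 — uniform load w=6 kN/m over full span:
  y_1 = -wx(L³-2Lx²+x³)/(24EI) = -6·4·(10³-2·10·4²+4³)/(24·20000) = -93/2500 m
Load 2 — triangular load w₀=-2 kN/m (0→w₀ over full span):
  y_2 = -w₀x(7L⁴-10L²x²+3x⁴)/(360LEI) = -(-2)·4·(7·10⁴-10·10²·4²+3·4⁴)/(360·10·20000) = 1141/187500 m
Superposition: y = Σ y_i = -2917/93750 m ≈ -0.031115 m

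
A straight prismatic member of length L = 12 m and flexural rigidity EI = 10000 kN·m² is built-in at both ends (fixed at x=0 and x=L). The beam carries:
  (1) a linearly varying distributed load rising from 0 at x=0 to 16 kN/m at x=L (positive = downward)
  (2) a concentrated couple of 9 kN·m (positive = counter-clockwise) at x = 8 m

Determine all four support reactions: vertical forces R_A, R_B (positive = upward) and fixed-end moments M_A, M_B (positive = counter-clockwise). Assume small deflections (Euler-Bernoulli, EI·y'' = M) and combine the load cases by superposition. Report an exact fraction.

Load 1 — triangular load w₀=16 kN/m (0→w₀ over full span):
  R_A = 3w₀L/20 = 3·16·12/20 = 144/5 kN
  M_A = w₀L²/30 = 16·12²/30 = 384/5 kN·m
  R_B = 7w₀L/20 = 7·16·12/20 = 336/5 kN
  M_B = -w₀L²/20 = -16·12²/20 = -576/5 kN·m
Load 2 — applied couple M₀=9 kN·m at a=8 m (b=L-a=4):
  R_A = 6M₀ab/L³ = 6·9·8·4/12³ = 1 kN
  M_A = M₀b(2a-b)/L² = 9·4·(2·8-4)/12² = 3 kN·m
  R_B = -6M₀ab/L³ = -6·9·8·4/12³ = -1 kN
  M_B = M₀a(2b-a)/L² = 9·8·(2·4-8)/12² = 0 kN·m
Superposition: R_A = 149/5 kN, M_A = 399/5 kN·m, R_B = 331/5 kN, M_B = -576/5 kN·m

R_A = 149/5 kN, M_A = 399/5 kN·m, R_B = 331/5 kN, M_B = -576/5 kN·m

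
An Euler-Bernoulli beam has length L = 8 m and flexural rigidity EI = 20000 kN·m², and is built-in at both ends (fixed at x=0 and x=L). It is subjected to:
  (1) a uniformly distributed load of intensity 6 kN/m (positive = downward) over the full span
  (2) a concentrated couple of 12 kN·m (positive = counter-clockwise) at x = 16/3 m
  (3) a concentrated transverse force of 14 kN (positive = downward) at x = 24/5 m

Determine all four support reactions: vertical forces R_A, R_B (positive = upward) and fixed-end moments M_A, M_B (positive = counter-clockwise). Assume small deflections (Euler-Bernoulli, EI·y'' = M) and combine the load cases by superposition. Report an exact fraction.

Load 1 — uniform load w=6 kN/m over full span:
  R_A = wL/2 = 6·8/2 = 24 kN
  M_A = wL²/12 = 6·8²/12 = 32 kN·m
  R_B = wL/2 = 6·8/2 = 24 kN
  M_B = -wL²/12 = -6·8²/12 = -32 kN·m
Load 2 — applied couple M₀=12 kN·m at a=16/3 m (b=L-a=8/3):
  R_A = 6M₀ab/L³ = 6·12·(16/3)·(8/3)/8³ = 2 kN
  M_A = M₀b(2a-b)/L² = 12·(8/3)·(2·(16/3)-(8/3))/8² = 4 kN·m
  R_B = -6M₀ab/L³ = -6·12·(16/3)·(8/3)/8³ = -2 kN
  M_B = M₀a(2b-a)/L² = 12·(16/3)·(2·(8/3)-(16/3))/8² = 0 kN·m
Load 3 — point force P=14 kN at a=24/5 m (b=L-a=16/5):
  R_A = Pb²(3a+b)/L³ = 14·(16/5)²·(3·(24/5)+(16/5))/8³ = 616/125 kN
  M_A = Pab²/L² = 14·(24/5)·(16/5)²/8² = 1344/125 kN·m
  R_B = Pa²(a+3b)/L³ = 14·(24/5)²·((24/5)+3·(16/5))/8³ = 1134/125 kN
  M_B = -Pa²b/L² = -14·(24/5)²·(16/5)/8² = -2016/125 kN·m
Superposition: R_A = 3866/125 kN, M_A = 5844/125 kN·m, R_B = 3884/125 kN, M_B = -6016/125 kN·m

R_A = 3866/125 kN, M_A = 5844/125 kN·m, R_B = 3884/125 kN, M_B = -6016/125 kN·m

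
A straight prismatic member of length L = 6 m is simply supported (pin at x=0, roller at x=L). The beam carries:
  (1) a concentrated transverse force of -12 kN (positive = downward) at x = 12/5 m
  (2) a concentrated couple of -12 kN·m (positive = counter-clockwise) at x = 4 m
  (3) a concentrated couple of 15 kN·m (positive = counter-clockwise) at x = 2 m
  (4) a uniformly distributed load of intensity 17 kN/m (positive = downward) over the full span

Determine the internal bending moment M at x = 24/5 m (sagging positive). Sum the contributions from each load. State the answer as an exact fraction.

M(24/5) = 213/5 kN·m

Load 1 — point force P=-12 kN at a=12/5 m (b=L-a=18/5):
  M_1 = Pa(L-x)/L  [x>a] = (-12)·(12/5)·(6-(24/5))/6 = -144/25 kN·m
Load 2 — applied couple M₀=-12 kN·m at a=4 m (b=L-a=2):
  M_2 = M₀x/L - M₀  [x>a] = (-12)·(24/5)/6 - (-12) = 12/5 kN·m
Load 3 — applied couple M₀=15 kN·m at a=2 m (b=L-a=4):
  M_3 = M₀x/L - M₀  [x>a] = 15·(24/5)/6 - 15 = -3 kN·m
Load 4 — uniform load w=17 kN/m over full span:
  M_4 = wx(L-x)/2 = 17·(24/5)·(6-(24/5))/2 = 1224/25 kN·m
Superposition: M = Σ M_i = 213/5 kN·m ≈ 42.600000 kN·m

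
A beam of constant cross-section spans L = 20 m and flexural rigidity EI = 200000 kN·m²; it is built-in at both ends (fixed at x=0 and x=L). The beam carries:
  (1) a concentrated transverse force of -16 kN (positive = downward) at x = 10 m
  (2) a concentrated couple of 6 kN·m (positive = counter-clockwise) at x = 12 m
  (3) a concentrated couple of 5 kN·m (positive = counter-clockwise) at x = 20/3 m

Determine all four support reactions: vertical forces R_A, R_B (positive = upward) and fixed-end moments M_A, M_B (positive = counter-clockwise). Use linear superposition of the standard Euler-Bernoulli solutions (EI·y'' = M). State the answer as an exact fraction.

R_A = -2713/375 kN, M_A = -952/25 kN·m, R_B = -3287/375 kN, M_B = 3179/75 kN·m

Load 1 — point force P=-16 kN at a=10 m (b=L-a=10):
  R_A = Pb²(3a+b)/L³ = (-16)·10²·(3·10+10)/20³ = -8 kN
  M_A = Pab²/L² = (-16)·10·10²/20² = -40 kN·m
  R_B = Pa²(a+3b)/L³ = (-16)·10²·(10+3·10)/20³ = -8 kN
  M_B = -Pa²b/L² = -(-16)·10²·10/20² = 40 kN·m
Load 2 — applied couple M₀=6 kN·m at a=12 m (b=L-a=8):
  R_A = 6M₀ab/L³ = 6·6·12·8/20³ = 54/125 kN
  M_A = M₀b(2a-b)/L² = 6·8·(2·12-8)/20² = 48/25 kN·m
  R_B = -6M₀ab/L³ = -6·6·12·8/20³ = -54/125 kN
  M_B = M₀a(2b-a)/L² = 6·12·(2·8-12)/20² = 18/25 kN·m
Load 3 — applied couple M₀=5 kN·m at a=20/3 m (b=L-a=40/3):
  R_A = 6M₀ab/L³ = 6·5·(20/3)·(40/3)/20³ = 1/3 kN
  M_A = M₀b(2a-b)/L² = 5·(40/3)·(2·(20/3)-(40/3))/20² = 0 kN·m
  R_B = -6M₀ab/L³ = -6·5·(20/3)·(40/3)/20³ = -1/3 kN
  M_B = M₀a(2b-a)/L² = 5·(20/3)·(2·(40/3)-(20/3))/20² = 5/3 kN·m
Superposition: R_A = -2713/375 kN, M_A = -952/25 kN·m, R_B = -3287/375 kN, M_B = 3179/75 kN·m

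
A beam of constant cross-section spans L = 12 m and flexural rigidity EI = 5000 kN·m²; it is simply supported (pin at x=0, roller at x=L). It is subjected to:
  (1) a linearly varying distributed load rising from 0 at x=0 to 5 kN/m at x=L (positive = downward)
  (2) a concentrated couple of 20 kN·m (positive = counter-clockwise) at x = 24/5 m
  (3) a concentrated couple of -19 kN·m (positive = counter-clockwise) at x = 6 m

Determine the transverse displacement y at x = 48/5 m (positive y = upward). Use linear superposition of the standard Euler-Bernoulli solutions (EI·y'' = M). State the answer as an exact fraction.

y(48/5) = -616293/7812500 m

Load 1 — triangular load w₀=5 kN/m (0→w₀ over full span):
  y_1 = -w₀x(7L⁴-10L²x²+3x⁴)/(360LEI) = -5·(48/5)·(7·12⁴-10·12²·(48/5)²+3·(48/5)⁴)/(360·12·5000) = -164592/1953125 m
Load 2 — applied couple M₀=20 kN·m at a=24/5 m (b=L-a=36/5):
  y_2 = (M₀x³/(6L)-M₀(x-a)²/2+C₁x)/EI  [x>a] with C₁=M₀(3b²-L²)/(6L)=16/5 = (20·(48/5)³/(6·12)-20·((48/5)-(24/5))²/2+(16/5)·(48/5))/5000 = 144/15625 m
Load 3 — applied couple M₀=-19 kN·m at a=6 m (b=L-a=6):
  y_3 = (M₀x³/(6L)-M₀(x-a)²/2+C₁x)/EI  [x>a] with C₁=M₀(3b²-L²)/(6L)=19/2 = ((-19)·(48/5)³/(6·12)-(-19)·((48/5)-6)²/2+(19/2)·(48/5))/5000 = -1197/312500 m
Superposition: y = Σ y_i = -616293/7812500 m ≈ -0.078886 m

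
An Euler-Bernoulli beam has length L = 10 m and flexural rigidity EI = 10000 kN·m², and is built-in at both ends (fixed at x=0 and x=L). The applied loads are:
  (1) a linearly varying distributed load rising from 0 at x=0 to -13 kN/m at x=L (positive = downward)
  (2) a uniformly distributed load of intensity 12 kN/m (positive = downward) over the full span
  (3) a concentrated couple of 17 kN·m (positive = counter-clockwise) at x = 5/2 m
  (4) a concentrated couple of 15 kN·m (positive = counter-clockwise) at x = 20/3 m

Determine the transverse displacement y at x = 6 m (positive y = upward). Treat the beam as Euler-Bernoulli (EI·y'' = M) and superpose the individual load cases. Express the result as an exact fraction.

Load 1 — triangular load w₀=-13 kN/m (0→w₀ over full span):
  y_1 = -w₀x²(L-x)²(x+2L)/(120LEI) = -(-13)·6²·(10-6)²·(6+2·10)/(120·10·10000) = 507/31250 m
Load 2 — uniform load w=12 kN/m over full span:
  y_2 = -wx²(L-x)²/(24EI) = -12·6²·(10-6)²/(24·10000) = -18/625 m
Load 3 — applied couple M₀=17 kN·m at a=5/2 m (b=L-a=15/2):
  y_3 = (R_Ax³/6 - M_Ax²/2 - M₀(x-a)²/2)/EI  [x>a] with R_A=153/80, M_A=-51/16 = ((153/80)·6³/6 - (-51/16)·6²/2 - 17·(6-(5/2))²/2)/10000 = 221/100000 m
Load 4 — applied couple M₀=15 kN·m at a=20/3 m (b=L-a=10/3):
  y_4 = (R_Ax³/6 - M_Ax²/2)/EI  [x≤a] with R_A=2, M_A=5 = (2·6³/6 - 5·6²/2)/10000 = -9/5000 m
Superposition: y = Σ y_i = -6083/500000 m ≈ -0.012166 m

y(6) = -6083/500000 m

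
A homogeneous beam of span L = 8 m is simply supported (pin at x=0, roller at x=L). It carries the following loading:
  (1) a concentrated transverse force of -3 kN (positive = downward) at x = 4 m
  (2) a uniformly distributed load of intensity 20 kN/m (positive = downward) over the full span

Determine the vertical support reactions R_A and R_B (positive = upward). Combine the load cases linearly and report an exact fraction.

Load 1 — point force P=-3 kN at a=4 m (b=L-a=4):
  R_A = Pb/L = (-3)·4/8 = -3/2 kN
  R_B = Pa/L = (-3)·4/8 = -3/2 kN
Load 2 — uniform load w=20 kN/m over full span:
  R_A = wL/2 = 20·8/2 = 80 kN
  R_B = wL/2 = 20·8/2 = 80 kN
Superposition: R_A = 157/2 kN, R_B = 157/2 kN

R_A = 157/2 kN, R_B = 157/2 kN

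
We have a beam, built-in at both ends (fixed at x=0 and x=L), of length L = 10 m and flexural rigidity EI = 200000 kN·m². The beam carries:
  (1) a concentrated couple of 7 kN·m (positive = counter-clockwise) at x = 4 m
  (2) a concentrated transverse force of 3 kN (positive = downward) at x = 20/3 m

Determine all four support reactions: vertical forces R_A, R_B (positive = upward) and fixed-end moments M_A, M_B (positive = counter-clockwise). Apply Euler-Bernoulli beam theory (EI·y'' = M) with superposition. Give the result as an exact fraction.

R_A = 2009/1125 kN, M_A = 689/225 kN·m, R_B = 1366/1125 kN, M_B = -496/225 kN·m

Load 1 — applied couple M₀=7 kN·m at a=4 m (b=L-a=6):
  R_A = 6M₀ab/L³ = 6·7·4·6/10³ = 126/125 kN
  M_A = M₀b(2a-b)/L² = 7·6·(2·4-6)/10² = 21/25 kN·m
  R_B = -6M₀ab/L³ = -6·7·4·6/10³ = -126/125 kN
  M_B = M₀a(2b-a)/L² = 7·4·(2·6-4)/10² = 56/25 kN·m
Load 2 — point force P=3 kN at a=20/3 m (b=L-a=10/3):
  R_A = Pb²(3a+b)/L³ = 3·(10/3)²·(3·(20/3)+(10/3))/10³ = 7/9 kN
  M_A = Pab²/L² = 3·(20/3)·(10/3)²/10² = 20/9 kN·m
  R_B = Pa²(a+3b)/L³ = 3·(20/3)²·((20/3)+3·(10/3))/10³ = 20/9 kN
  M_B = -Pa²b/L² = -3·(20/3)²·(10/3)/10² = -40/9 kN·m
Superposition: R_A = 2009/1125 kN, M_A = 689/225 kN·m, R_B = 1366/1125 kN, M_B = -496/225 kN·m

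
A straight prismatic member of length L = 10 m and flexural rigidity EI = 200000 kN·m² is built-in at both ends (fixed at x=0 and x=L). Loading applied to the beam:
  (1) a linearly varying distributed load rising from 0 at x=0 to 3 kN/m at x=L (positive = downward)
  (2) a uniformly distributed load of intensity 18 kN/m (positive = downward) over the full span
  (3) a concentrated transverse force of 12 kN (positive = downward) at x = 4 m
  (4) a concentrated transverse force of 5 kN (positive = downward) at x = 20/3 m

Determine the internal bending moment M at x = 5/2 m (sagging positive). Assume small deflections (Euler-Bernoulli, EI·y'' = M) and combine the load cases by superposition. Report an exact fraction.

M(5/2) = 451781/21600 kN·m

Load 1 — triangular load w₀=3 kN/m (0→w₀ over full span):
  M_1 = 3w₀Lx/20 - w₀L²/30 - w₀x³/(6L) = 3·3·10·(5/2)/20 - 3·10²/30 - 3·(5/2)³/(6·10) = 15/32 kN·m
Load 2 — uniform load w=18 kN/m over full span:
  M_2 = wLx/2 - wL²/12 - wx²/2 = 18·10·(5/2)/2 - 18·10²/12 - 18·(5/2)²/2 = 75/4 kN·m
Load 3 — point force P=12 kN at a=4 m (b=L-a=6):
  M_3 = Pb²(3a+b)x/L³ - Pab²/L²  [x≤a] = 12·6²·(3·4+6)·(5/2)/10³ - 12·4·6²/10² = 54/25 kN·m
Load 4 — point force P=5 kN at a=20/3 m (b=L-a=10/3):
  M_4 = Pb²(3a+b)x/L³ - Pab²/L²  [x≤a] = 5·(10/3)²·(3·(20/3)+(10/3))·(5/2)/10³ - 5·(20/3)·(10/3)²/10² = -25/54 kN·m
Superposition: M = Σ M_i = 451781/21600 kN·m ≈ 20.915787 kN·m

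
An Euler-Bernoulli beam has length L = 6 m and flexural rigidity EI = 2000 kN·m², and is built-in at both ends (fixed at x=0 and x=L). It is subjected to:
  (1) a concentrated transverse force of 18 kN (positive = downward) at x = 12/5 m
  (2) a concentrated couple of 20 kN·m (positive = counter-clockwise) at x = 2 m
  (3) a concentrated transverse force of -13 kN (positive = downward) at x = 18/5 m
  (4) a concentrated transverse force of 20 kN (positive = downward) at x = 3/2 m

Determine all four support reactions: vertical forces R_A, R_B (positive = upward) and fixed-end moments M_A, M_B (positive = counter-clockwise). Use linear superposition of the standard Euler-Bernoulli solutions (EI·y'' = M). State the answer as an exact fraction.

R_A = 255667/9000 kN, M_A = 24939/1000 kN·m, R_B = -30667/9000 kN, M_B = 5717/3000 kN·m

Load 1 — point force P=18 kN at a=12/5 m (b=L-a=18/5):
  R_A = Pb²(3a+b)/L³ = 18·(18/5)²·(3·(12/5)+(18/5))/6³ = 1458/125 kN
  M_A = Pab²/L² = 18·(12/5)·(18/5)²/6² = 1944/125 kN·m
  R_B = Pa²(a+3b)/L³ = 18·(12/5)²·((12/5)+3·(18/5))/6³ = 792/125 kN
  M_B = -Pa²b/L² = -18·(12/5)²·(18/5)/6² = -1296/125 kN·m
Load 2 — applied couple M₀=20 kN·m at a=2 m (b=L-a=4):
  R_A = 6M₀ab/L³ = 6·20·2·4/6³ = 40/9 kN
  M_A = M₀b(2a-b)/L² = 20·4·(2·2-4)/6² = 0 kN·m
  R_B = -6M₀ab/L³ = -6·20·2·4/6³ = -40/9 kN
  M_B = M₀a(2b-a)/L² = 20·2·(2·4-2)/6² = 20/3 kN·m
Load 3 — point force P=-13 kN at a=18/5 m (b=L-a=12/5):
  R_A = Pb²(3a+b)/L³ = (-13)·(12/5)²·(3·(18/5)+(12/5))/6³ = -572/125 kN
  M_A = Pab²/L² = (-13)·(18/5)·(12/5)²/6² = -936/125 kN·m
  R_B = Pa²(a+3b)/L³ = (-13)·(18/5)²·((18/5)+3·(12/5))/6³ = -1053/125 kN
  M_B = -Pa²b/L² = -(-13)·(18/5)²·(12/5)/6² = 1404/125 kN·m
Load 4 — point force P=20 kN at a=3/2 m (b=L-a=9/2):
  R_A = Pb²(3a+b)/L³ = 20·(9/2)²·(3·(3/2)+(9/2))/6³ = 135/8 kN
  M_A = Pab²/L² = 20·(3/2)·(9/2)²/6² = 135/8 kN·m
  R_B = Pa²(a+3b)/L³ = 20·(3/2)²·((3/2)+3·(9/2))/6³ = 25/8 kN
  M_B = -Pa²b/L² = -20·(3/2)²·(9/2)/6² = -45/8 kN·m
Superposition: R_A = 255667/9000 kN, M_A = 24939/1000 kN·m, R_B = -30667/9000 kN, M_B = 5717/3000 kN·m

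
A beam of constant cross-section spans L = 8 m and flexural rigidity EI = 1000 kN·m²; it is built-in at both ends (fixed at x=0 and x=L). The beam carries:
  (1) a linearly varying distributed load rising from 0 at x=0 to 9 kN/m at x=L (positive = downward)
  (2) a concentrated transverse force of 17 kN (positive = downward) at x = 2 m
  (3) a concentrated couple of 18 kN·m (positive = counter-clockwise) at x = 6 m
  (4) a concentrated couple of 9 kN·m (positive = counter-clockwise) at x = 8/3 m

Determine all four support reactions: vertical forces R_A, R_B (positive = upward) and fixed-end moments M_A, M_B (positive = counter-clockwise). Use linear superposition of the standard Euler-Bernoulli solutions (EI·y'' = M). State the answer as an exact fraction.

Load 1 — triangular load w₀=9 kN/m (0→w₀ over full span):
  R_A = 3w₀L/20 = 3·9·8/20 = 54/5 kN
  M_A = w₀L²/30 = 9·8²/30 = 96/5 kN·m
  R_B = 7w₀L/20 = 7·9·8/20 = 126/5 kN
  M_B = -w₀L²/20 = -9·8²/20 = -144/5 kN·m
Load 2 — point force P=17 kN at a=2 m (b=L-a=6):
  R_A = Pb²(3a+b)/L³ = 17·6²·(3·2+6)/8³ = 459/32 kN
  M_A = Pab²/L² = 17·2·6²/8² = 153/8 kN·m
  R_B = Pa²(a+3b)/L³ = 17·2²·(2+3·6)/8³ = 85/32 kN
  M_B = -Pa²b/L² = -17·2²·6/8² = -51/8 kN·m
Load 3 — applied couple M₀=18 kN·m at a=6 m (b=L-a=2):
  R_A = 6M₀ab/L³ = 6·18·6·2/8³ = 81/32 kN
  M_A = M₀b(2a-b)/L² = 18·2·(2·6-2)/8² = 45/8 kN·m
  R_B = -6M₀ab/L³ = -6·18·6·2/8³ = -81/32 kN
  M_B = M₀a(2b-a)/L² = 18·6·(2·2-6)/8² = -27/8 kN·m
Load 4 — applied couple M₀=9 kN·m at a=8/3 m (b=L-a=16/3):
  R_A = 6M₀ab/L³ = 6·9·(8/3)·(16/3)/8³ = 3/2 kN
  M_A = M₀b(2a-b)/L² = 9·(16/3)·(2·(8/3)-(16/3))/8² = 0 kN·m
  R_B = -6M₀ab/L³ = -6·9·(8/3)·(16/3)/8³ = -3/2 kN
  M_B = M₀a(2b-a)/L² = 9·(8/3)·(2·(16/3)-(8/3))/8² = 3 kN·m
Superposition: R_A = 1167/40 kN, M_A = 879/20 kN·m, R_B = 953/40 kN, M_B = -711/20 kN·m

R_A = 1167/40 kN, M_A = 879/20 kN·m, R_B = 953/40 kN, M_B = -711/20 kN·m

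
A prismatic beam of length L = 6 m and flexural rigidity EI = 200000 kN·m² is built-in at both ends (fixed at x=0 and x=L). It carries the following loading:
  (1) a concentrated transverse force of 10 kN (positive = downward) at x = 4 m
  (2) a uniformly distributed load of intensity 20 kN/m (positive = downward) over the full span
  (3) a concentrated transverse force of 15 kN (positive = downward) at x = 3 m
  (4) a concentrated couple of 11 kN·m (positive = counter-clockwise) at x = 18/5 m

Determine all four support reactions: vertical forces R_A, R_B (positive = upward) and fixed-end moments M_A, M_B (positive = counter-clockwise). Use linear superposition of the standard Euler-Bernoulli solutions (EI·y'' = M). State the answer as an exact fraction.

Load 1 — point force P=10 kN at a=4 m (b=L-a=2):
  R_A = Pb²(3a+b)/L³ = 10·2²·(3·4+2)/6³ = 70/27 kN
  M_A = Pab²/L² = 10·4·2²/6² = 40/9 kN·m
  R_B = Pa²(a+3b)/L³ = 10·4²·(4+3·2)/6³ = 200/27 kN
  M_B = -Pa²b/L² = -10·4²·2/6² = -80/9 kN·m
Load 2 — uniform load w=20 kN/m over full span:
  R_A = wL/2 = 20·6/2 = 60 kN
  M_A = wL²/12 = 20·6²/12 = 60 kN·m
  R_B = wL/2 = 20·6/2 = 60 kN
  M_B = -wL²/12 = -20·6²/12 = -60 kN·m
Load 3 — point force P=15 kN at a=3 m (b=L-a=3):
  R_A = Pb²(3a+b)/L³ = 15·3²·(3·3+3)/6³ = 15/2 kN
  M_A = Pab²/L² = 15·3·3²/6² = 45/4 kN·m
  R_B = Pa²(a+3b)/L³ = 15·3²·(3+3·3)/6³ = 15/2 kN
  M_B = -Pa²b/L² = -15·3²·3/6² = -45/4 kN·m
Load 4 — applied couple M₀=11 kN·m at a=18/5 m (b=L-a=12/5):
  R_A = 6M₀ab/L³ = 6·11·(18/5)·(12/5)/6³ = 66/25 kN
  M_A = M₀b(2a-b)/L² = 11·(12/5)·(2·(18/5)-(12/5))/6² = 88/25 kN·m
  R_B = -6M₀ab/L³ = -6·11·(18/5)·(12/5)/6³ = -66/25 kN
  M_B = M₀a(2b-a)/L² = 11·(18/5)·(2·(12/5)-(18/5))/6² = 33/25 kN·m
Superposition: R_A = 98189/1350 kN, M_A = 71293/900 kN·m, R_B = 97561/1350 kN, M_B = -70937/900 kN·m

R_A = 98189/1350 kN, M_A = 71293/900 kN·m, R_B = 97561/1350 kN, M_B = -70937/900 kN·m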